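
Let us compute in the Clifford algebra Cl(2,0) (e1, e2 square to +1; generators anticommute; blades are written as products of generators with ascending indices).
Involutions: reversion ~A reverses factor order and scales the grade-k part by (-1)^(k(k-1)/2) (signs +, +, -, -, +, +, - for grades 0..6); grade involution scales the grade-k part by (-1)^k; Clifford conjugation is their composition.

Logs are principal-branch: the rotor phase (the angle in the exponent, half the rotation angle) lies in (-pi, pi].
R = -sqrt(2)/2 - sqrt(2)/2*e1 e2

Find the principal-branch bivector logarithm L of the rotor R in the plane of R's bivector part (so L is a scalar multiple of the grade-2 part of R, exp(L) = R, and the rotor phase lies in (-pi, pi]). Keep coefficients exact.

The scalar part of R is -sqrt(2)/2, which fixes the principal-branch rotor phase; the unit plane is then the bivector part divided by the sine of that phase, and L is that plane scaled by the phase.
Concretely: cos(phase) = -sqrt(2)/2 gives phase = ±3*pi/4, and since phase/sin(phase) is even the sign is immaterial: L = (phase/sin(phase)) * <R>_2 = (3*sqrt(2)*pi/4) * <R>_2.
Answer: -3*pi/4*e1 e2


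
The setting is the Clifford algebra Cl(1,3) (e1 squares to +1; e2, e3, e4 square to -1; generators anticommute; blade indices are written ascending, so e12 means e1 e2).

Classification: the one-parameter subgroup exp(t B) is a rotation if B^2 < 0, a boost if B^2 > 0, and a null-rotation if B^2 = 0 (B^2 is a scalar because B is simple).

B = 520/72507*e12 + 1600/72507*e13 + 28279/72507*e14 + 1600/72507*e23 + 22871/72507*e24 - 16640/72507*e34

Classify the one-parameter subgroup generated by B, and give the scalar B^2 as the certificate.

B^2 term by term: the squares give (520/72507)^2*(e12)^2 + (1600/72507)^2*(e13)^2 + (28279/72507)^2*(e14)^2 + (1600/72507)^2*(e23)^2 + (22871/72507)^2*(e24)^2 + (-16640/72507)^2*(e34)^2 = 270400/5257265049*(+1) + 2560000/5257265049*(+1) + 799701841/5257265049*(+1) + 2560000/5257265049*(-1) + 523082641/5257265049*(-1) + 276889600/5257265049*(-1) = 0 (each basis 2-blade squares to minus the product of its generators' squares); cross terms between blades sharing an index anticommute and cancel; the commuting (index-disjoint) pairs give grade-4 terms 2*c*c'*(blade product), which cancel blade by blade — e1234: -17305600/5257265049 - 73187200/5257265049 + 90492800/5257265049 = 0 — confirming B is simple. So B^2 = 0.
Answer: null-rotation, certificate B^2 = 0. One invariant decides it: the square 0 survives every conjugation, and its sign is exactly the classification.


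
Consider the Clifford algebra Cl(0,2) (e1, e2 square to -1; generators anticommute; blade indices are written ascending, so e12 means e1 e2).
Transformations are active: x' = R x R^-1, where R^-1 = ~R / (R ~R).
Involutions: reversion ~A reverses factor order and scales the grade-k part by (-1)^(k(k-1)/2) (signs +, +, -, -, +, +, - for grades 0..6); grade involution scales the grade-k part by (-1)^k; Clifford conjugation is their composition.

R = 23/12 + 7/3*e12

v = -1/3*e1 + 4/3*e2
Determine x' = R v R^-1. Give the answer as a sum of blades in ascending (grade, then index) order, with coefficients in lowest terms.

~R = 23/12 - 7/3*e12, and R ~R = 1313/144, so R^-1 = ~R / (1313/144).
R v = -15/4*e1 + 16/9*e2
Answer: -4897/3939*e1 - 2308/3939*e2


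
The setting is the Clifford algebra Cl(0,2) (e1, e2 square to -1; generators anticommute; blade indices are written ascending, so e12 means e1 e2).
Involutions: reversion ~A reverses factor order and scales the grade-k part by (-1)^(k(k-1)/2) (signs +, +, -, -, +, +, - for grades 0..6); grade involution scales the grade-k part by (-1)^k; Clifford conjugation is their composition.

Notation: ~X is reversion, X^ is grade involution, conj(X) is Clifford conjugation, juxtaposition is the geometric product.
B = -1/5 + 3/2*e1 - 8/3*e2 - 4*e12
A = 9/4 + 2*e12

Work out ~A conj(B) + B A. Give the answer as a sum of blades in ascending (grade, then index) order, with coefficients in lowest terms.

first term: 151/20 + 47/24*e1 + 9*e2 + 47/5*e12
second term: 151/20 - 47/24*e1 - 9*e2 - 47/5*e12
Answer: 151/10


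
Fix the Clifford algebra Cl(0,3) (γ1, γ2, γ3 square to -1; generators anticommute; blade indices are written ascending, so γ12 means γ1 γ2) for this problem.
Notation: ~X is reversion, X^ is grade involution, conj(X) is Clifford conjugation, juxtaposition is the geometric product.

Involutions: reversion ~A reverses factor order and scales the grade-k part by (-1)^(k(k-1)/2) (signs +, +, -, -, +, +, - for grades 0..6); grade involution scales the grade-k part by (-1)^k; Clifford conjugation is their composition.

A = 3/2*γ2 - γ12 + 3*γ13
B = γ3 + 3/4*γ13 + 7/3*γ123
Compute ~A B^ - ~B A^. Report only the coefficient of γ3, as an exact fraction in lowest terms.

first term: 9/4 - 3*γ1 + 7*γ2 + 7/3*γ3 - 7/2*γ13 - 3/4*γ23 - 17/8*γ123
second term: 9/4 + 3*γ1 - 7*γ2 - 7/3*γ3 + 7/2*γ13 + 3/4*γ23 - 17/8*γ123
Answer: 14/3


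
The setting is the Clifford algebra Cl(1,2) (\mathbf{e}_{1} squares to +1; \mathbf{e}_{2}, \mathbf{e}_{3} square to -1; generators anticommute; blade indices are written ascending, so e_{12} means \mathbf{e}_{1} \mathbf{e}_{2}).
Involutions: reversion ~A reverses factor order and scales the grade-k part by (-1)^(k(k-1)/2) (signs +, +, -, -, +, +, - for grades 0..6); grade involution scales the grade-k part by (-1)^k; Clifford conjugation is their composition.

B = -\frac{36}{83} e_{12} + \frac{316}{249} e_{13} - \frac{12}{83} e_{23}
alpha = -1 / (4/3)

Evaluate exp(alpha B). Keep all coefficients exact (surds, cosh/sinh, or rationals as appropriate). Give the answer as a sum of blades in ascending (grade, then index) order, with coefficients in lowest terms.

B^2 term by term: the squares give (-\frac{36}{83})^2*(e_{12})^2 + (\frac{316}{249})^2*(e_{13})^2 + (-\frac{12}{83})^2*(e_{23})^2 = \frac{1296}{6889}*(+1) + \frac{99856}{62001}*(+1) + \frac{144}{6889}*(-1) = \frac{16}{9} (each basis 2-blade squares to minus the product of its generators' squares); cross terms between blades sharing an index anticommute and cancel. So B^2 = \frac{16}{9}.
B^2 = \frac{16}{9} — hyperbolic case — the even/odd split gives cosh and sinh: l = \frac{4}{3}, alpha*l = -1, so exp(alpha B) = cosh(-1) + (sinh(-1)/(\frac{4}{3}))*B = \cosh{\left(1 \right)} + (- \frac{3 \sinh{\left(1 \right)}}{4})*B.
Answer: \cosh{\left(1 \right)} + \frac{27 \sinh{\left(1 \right)}}{83} e_{12} - \frac{79 \sinh{\left(1 \right)}}{83} e_{13} + \frac{9 \sinh{\left(1 \right)}}{83} e_{23}


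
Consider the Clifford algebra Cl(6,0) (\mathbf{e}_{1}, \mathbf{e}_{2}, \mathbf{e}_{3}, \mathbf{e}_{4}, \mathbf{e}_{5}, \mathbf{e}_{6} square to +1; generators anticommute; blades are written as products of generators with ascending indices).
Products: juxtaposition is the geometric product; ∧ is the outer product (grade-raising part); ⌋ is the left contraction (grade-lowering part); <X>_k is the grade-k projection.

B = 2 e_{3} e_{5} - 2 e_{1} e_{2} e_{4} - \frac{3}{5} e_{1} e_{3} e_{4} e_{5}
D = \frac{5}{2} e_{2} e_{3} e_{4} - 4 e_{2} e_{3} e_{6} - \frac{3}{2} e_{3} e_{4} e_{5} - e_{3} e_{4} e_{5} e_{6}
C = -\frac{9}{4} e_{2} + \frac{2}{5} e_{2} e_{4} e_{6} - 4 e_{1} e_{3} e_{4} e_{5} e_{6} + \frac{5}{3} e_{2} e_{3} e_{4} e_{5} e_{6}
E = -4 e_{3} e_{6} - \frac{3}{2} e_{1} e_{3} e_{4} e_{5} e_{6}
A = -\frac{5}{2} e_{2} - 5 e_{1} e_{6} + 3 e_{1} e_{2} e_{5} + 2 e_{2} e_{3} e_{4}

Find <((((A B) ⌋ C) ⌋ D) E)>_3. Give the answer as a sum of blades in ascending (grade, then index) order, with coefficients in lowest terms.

step 1: 4 e_{1} e_{3} - 5 e_{1} e_{4} - 6 e_{4} e_{5} - 6 e_{1} e_{2} e_{3} - \frac{6}{5} e_{1} e_{2} e_{5} - \frac{9}{5} e_{2} e_{3} e_{4} - 5 e_{2} e_{3} e_{5} - 4 e_{2} e_{4} e_{5} - 10 e_{2} e_{4} e_{6} - 10 e_{1} e_{3} e_{5} e_{6} + 3 e_{3} e_{4} e_{5} e_{6} - \frac{3}{2} e_{1} e_{2} e_{3} e_{4} e_{5}
step 2: 4 - 12 e_{1} + 5 e_{2} + 40 e_{4} - \frac{50}{3} e_{3} e_{5} + \frac{20}{3} e_{3} e_{6} - \frac{25}{3} e_{4} e_{6} + 3 e_{5} e_{6} - 24 e_{1} e_{3} e_{6} + 10 e_{2} e_{3} e_{6} + 20 e_{3} e_{5} e_{6} + 16 e_{4} e_{5} e_{6}
step 3: 40 + \frac{80}{3} e_{2} - 16 e_{3} + 45 e_{4} + 100 e_{2} e_{3} + \frac{31}{2} e_{3} e_{4} + \frac{205}{3} e_{3} e_{5} - 20 e_{3} e_{6} + \frac{20}{3} e_{4} e_{5} + \frac{50}{3} e_{4} e_{6} + 10 e_{2} e_{3} e_{4} - 16 e_{2} e_{3} e_{6} - 6 e_{3} e_{4} e_{5} + 40 e_{3} e_{5} e_{6} - 4 e_{3} e_{4} e_{5} e_{6}
step 4: -80 + 6 e_{1} - 64 e_{2} - 160 e_{5} + 64 e_{6} - 60 e_{1} e_{4} + 9 e_{1} e_{6} - 400 e_{2} e_{6} - \frac{200}{3} e_{3} e_{4} - 160 e_{3} e_{6} - 16 e_{4} e_{5} + 62 e_{4} e_{6} + \frac{820}{3} e_{5} e_{6} - 25 e_{1} e_{3} e_{5} + 10 e_{1} e_{3} e_{6} - 30 e_{1} e_{4} e_{5} - \frac{205}{2} e_{1} e_{4} e_{6} + \frac{93}{4} e_{1} e_{5} e_{6} - \frac{320}{3} e_{2} e_{3} e_{6} + 40 e_{2} e_{4} e_{6} + 180 e_{3} e_{4} e_{6} + 24 e_{4} e_{5} e_{6} + 24 e_{1} e_{2} e_{4} e_{5} - 15 e_{1} e_{2} e_{5} e_{6} - \frac{135}{2} e_{1} e_{3} e_{5} e_{6} - 24 e_{1} e_{4} e_{5} e_{6} - \frac{80}{3} e_{3} e_{4} e_{5} e_{6} - 150 e_{1} e_{2} e_{4} e_{5} e_{6} - 60 e_{1} e_{3} e_{4} e_{5} e_{6} + 40 e_{1} e_{2} e_{3} e_{4} e_{5} e_{6}
step 5: -25 e_{1} e_{3} e_{5} + 10 e_{1} e_{3} e_{6} - 30 e_{1} e_{4} e_{5} - \frac{205}{2} e_{1} e_{4} e_{6} + \frac{93}{4} e_{1} e_{5} e_{6} - \frac{320}{3} e_{2} e_{3} e_{6} + 40 e_{2} e_{4} e_{6} + 180 e_{3} e_{4} e_{6} + 24 e_{4} e_{5} e_{6}
Answer: -25 e_{1} e_{3} e_{5} + 10 e_{1} e_{3} e_{6} - 30 e_{1} e_{4} e_{5} - \frac{205}{2} e_{1} e_{4} e_{6} + \frac{93}{4} e_{1} e_{5} e_{6} - \frac{320}{3} e_{2} e_{3} e_{6} + 40 e_{2} e_{4} e_{6} + 180 e_{3} e_{4} e_{6} + 24 e_{4} e_{5} e_{6}


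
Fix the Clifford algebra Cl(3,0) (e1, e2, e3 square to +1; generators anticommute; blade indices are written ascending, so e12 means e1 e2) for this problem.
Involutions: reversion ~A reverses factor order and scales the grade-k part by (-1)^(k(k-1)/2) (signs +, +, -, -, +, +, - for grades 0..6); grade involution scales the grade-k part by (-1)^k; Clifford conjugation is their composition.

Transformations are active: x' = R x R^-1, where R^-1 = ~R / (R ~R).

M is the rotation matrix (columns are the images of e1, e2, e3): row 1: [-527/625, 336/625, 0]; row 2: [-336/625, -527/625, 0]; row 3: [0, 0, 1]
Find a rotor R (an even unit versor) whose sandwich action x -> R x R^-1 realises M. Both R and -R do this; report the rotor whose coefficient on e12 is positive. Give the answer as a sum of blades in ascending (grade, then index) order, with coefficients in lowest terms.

Method: write R = a + b12*e12 + b13*e13 + b23*e23 with a^2 + b12^2 + b13^2 + b23^2 = 1 (so R^-1 = ~R). Expanding the columns R e_j ~R gives tr M = 4a^2 - 1 and, from the antisymmetric part, M21 - M12 = -4a*b12, M13 - M31 = 4a*b13, M32 - M23 = -4a*b23.
Here tr M = -429/625, so a^2 = (1 + tr M)/4 = 49/625 and a = ±7/25. Taking a = 7/25: M21 - M12 = -672/625, M13 - M31 = 0, M32 - M23 = 0, giving b12 = 24/25, b13 = 0, b23 = 0, i.e. R = 7/25 + 24/25*e12.
Its e12 coefficient is already positive.
Answer: 7/25 + 24/25*e12. Recall the cover is two-to-one: with M of trace -429/625, both preimages act alike, and the stated e12 sign chooses the sheet.


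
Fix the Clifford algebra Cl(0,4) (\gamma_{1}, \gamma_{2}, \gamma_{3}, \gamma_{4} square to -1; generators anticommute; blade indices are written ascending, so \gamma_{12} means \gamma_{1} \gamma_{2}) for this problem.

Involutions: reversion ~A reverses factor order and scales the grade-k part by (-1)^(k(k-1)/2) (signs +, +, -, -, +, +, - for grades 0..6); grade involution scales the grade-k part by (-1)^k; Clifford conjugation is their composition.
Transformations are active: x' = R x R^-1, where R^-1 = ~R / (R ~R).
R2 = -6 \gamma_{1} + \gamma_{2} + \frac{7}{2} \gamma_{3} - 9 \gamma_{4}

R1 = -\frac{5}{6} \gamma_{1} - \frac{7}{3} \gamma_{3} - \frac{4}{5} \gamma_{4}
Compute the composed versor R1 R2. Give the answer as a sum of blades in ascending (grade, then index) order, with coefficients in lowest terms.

Distribute over the terms of R1 (each basis-blade product reordered to ascending indices, repeated generators contracted through their squares):
(-\frac{5}{6} \gamma_{1}) R2 = -5 - \frac{5}{6} \gamma_{12} - \frac{35}{12} \gamma_{13} + \frac{15}{2} \gamma_{14}
(-\frac{7}{3} \gamma_{3}) R2 = \frac{49}{6} - 14 \gamma_{13} + \frac{7}{3} \gamma_{23} + 21 \gamma_{34}
(-\frac{4}{5} \gamma_{4}) R2 = -\frac{36}{5} - \frac{24}{5} \gamma_{14} + \frac{4}{5} \gamma_{24} + \frac{14}{5} \gamma_{34}
Summing the partial products and collecting blades:
Answer: -\frac{121}{30} - \frac{5}{6} \gamma_{12} - \frac{203}{12} \gamma_{13} + \frac{27}{10} \gamma_{14} + \frac{7}{3} \gamma_{23} + \frac{4}{5} \gamma_{24} + \frac{119}{5} \gamma_{34}


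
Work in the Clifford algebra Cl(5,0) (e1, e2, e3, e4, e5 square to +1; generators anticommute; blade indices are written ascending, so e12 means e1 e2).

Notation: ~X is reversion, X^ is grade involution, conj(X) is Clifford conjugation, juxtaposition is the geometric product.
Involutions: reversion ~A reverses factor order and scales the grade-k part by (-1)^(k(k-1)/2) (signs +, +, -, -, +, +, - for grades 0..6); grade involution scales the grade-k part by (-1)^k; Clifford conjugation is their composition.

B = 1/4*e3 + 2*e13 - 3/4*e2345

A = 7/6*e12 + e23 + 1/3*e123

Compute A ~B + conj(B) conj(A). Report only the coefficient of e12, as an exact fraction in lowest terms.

first term: -5/12*e2 - 23/12*e12 + 7/3*e23 + 3/4*e45 + 7/24*e123 + 1/4*e145 - 7/8*e1345
second term: -11/12*e2 - 25/12*e12 + 7/3*e23 - 3/4*e45 + 7/24*e123 + 1/4*e145 - 7/8*e1345
Answer: -4


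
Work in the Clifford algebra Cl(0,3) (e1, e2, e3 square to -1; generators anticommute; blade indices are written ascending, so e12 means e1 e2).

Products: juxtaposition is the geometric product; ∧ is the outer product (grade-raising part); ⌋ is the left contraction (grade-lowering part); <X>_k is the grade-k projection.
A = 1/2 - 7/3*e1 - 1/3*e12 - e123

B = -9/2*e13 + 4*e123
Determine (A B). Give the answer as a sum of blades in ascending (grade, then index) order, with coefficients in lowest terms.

step 1: -4 + 9/2*e2 - 55/6*e3 - 9/4*e13 + 65/6*e23 + 2*e123
Answer: -4 + 9/2*e2 - 55/6*e3 - 9/4*e13 + 65/6*e23 + 2*e123


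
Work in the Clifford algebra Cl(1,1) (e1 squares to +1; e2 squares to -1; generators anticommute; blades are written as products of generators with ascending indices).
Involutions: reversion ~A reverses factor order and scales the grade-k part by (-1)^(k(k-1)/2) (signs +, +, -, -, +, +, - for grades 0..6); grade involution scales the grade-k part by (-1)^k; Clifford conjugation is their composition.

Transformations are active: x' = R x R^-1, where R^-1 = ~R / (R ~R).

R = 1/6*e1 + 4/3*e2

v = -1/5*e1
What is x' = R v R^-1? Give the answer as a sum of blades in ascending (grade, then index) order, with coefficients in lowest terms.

~R = 1/6*e1 + 4/3*e2, and R ~R = -7/4, so R^-1 = ~R / (-7/4).
R v = -1/30 + 4/15*e1 e2
Answer: 13/63*e1 + 16/315*e2


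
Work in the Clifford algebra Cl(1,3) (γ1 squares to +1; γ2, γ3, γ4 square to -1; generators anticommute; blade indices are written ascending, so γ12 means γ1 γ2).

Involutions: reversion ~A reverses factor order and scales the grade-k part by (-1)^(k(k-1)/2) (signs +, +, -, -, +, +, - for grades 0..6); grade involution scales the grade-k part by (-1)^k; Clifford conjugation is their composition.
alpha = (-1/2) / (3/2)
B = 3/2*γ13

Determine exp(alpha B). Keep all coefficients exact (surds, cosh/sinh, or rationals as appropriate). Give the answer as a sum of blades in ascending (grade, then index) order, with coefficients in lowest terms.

B^2 = (3/2)^2*(γ13)^2 = 9/4*(+1) = 9/4 (a basis 2-blade squares to minus the product of its generators' squares).
B^2 = 9/4 — the series telescopes hyperbolically here: l = 3/2, alpha*l = -1/2, so exp(alpha B) = cosh(-1/2) + (sinh(-1/2)/(3/2))*B = cosh(1/2) + (-2*sinh(1/2)/3)*B.
Answer: cosh(1/2) - sinh(1/2)*γ13


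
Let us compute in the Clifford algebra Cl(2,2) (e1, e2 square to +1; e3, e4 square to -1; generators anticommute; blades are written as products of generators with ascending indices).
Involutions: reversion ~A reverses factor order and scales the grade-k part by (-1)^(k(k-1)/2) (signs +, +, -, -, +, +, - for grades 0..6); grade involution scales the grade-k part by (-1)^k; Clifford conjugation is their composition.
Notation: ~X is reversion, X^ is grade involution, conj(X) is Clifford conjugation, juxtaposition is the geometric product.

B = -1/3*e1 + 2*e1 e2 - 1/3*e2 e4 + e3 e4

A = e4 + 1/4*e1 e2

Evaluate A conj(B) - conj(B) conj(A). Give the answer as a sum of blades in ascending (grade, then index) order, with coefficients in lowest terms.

first term: 1/2 + 1/4*e2 - e3 - 1/4*e1 e4 - 2*e1 e2 e4 - 1/4*e1 e2 e3 e4
second term: -1/2 + 1/4*e2 - e3 - 1/4*e1 e4 + 2*e1 e2 e4 + 1/4*e1 e2 e3 e4
Answer: 1 - 4*e1 e2 e4 - 1/2*e1 e2 e3 e4


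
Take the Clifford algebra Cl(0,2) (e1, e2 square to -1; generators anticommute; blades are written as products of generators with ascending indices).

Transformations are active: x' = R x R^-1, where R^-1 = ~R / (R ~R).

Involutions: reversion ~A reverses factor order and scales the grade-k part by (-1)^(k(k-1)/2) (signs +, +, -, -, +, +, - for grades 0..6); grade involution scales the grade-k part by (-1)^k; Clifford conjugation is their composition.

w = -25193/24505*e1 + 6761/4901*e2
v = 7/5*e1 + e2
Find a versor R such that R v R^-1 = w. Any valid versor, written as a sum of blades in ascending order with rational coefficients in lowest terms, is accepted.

Here q(v) = q(w) = -74/25; the classical choice R = v + w = 9114/24505*e1 + 11662/4901*e2 then realises v -> w under the sandwich.
Answer: 9114/24505*e1 + 11662/4901*e2


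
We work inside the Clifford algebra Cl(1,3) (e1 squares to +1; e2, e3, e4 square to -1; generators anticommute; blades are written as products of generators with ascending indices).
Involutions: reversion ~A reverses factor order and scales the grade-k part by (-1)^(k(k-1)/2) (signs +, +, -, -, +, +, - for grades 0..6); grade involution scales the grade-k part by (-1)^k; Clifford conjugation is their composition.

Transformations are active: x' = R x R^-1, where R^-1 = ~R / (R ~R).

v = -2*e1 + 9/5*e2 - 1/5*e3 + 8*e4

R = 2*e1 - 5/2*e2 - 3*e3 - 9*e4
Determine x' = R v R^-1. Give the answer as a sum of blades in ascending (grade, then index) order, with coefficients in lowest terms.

~R = 2*e1 - 5/2*e2 - 3*e3 - 9*e4, and R ~R = -369/4, so R^-1 = ~R / (-369/4).
R v = 719/10 - 7/5*e1 e2 - 32/5*e1 e3 - 2*e1 e4 + 59/10*e2 e3 - 19/5*e2 e4 - 129/5*e3 e4
Answer: -2062/1845*e1 + 3869/1845*e2 + 2999/615*e3 + 1236/205*e4


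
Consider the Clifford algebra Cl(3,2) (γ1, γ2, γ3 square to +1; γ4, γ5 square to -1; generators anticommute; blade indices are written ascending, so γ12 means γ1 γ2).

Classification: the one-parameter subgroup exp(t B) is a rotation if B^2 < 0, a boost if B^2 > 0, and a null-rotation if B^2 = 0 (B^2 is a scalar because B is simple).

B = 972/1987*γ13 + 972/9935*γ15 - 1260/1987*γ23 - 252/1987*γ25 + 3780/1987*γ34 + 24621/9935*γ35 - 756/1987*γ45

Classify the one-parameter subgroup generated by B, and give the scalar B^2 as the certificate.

B^2 term by term: the squares give (972/1987)^2*(γ13)^2 + (972/9935)^2*(γ15)^2 + (-1260/1987)^2*(γ23)^2 + (-252/1987)^2*(γ25)^2 + (3780/1987)^2*(γ34)^2 + (24621/9935)^2*(γ35)^2 + (-756/1987)^2*(γ45)^2 = 944784/3948169*(-1) + 944784/98704225*(+1) + 1587600/3948169*(-1) + 63504/3948169*(+1) + 14288400/3948169*(+1) + 606193641/98704225*(+1) + 571536/3948169*(-1) = 9 (each basis 2-blade squares to minus the product of its generators' squares); cross terms between blades sharing an index anticommute and cancel; the commuting (index-disjoint) pairs give grade-4 terms 2*c*c'*(blade product), which cancel blade by blade — γ1235: 489888/3948169 - 489888/3948169 = 0; γ1345: -1469664/3948169 + 1469664/3948169 = 0; γ2345: 1905120/3948169 - 1905120/3948169 = 0 — confirming B is simple. So B^2 = 9.
Answer: boost, certificate B^2 = 9. The scalar 9 is the complete invariant here: its sign names the subgroup type.


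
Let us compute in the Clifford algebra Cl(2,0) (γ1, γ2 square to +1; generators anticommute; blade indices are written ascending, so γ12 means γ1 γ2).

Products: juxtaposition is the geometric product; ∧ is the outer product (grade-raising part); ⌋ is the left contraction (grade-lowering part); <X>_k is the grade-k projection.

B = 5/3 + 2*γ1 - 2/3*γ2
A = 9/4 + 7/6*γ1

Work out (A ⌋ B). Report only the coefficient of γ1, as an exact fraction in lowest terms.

step 1: 73/12 + 9/2*γ1 - 3/2*γ2
Answer: 9/2


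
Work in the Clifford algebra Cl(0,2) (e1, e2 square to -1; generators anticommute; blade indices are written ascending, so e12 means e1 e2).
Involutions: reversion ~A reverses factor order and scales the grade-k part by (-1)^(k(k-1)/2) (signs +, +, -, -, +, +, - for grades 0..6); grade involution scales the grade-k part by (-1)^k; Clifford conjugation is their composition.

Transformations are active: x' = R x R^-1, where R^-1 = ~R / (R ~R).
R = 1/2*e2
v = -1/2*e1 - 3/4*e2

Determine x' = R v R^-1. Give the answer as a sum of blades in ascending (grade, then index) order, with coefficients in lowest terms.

~R = 1/2*e2, and R ~R = -1/4, so R^-1 = ~R / (-1/4).
R v = 3/8 + 1/4*e12
Answer: 1/2*e1 - 3/4*e2


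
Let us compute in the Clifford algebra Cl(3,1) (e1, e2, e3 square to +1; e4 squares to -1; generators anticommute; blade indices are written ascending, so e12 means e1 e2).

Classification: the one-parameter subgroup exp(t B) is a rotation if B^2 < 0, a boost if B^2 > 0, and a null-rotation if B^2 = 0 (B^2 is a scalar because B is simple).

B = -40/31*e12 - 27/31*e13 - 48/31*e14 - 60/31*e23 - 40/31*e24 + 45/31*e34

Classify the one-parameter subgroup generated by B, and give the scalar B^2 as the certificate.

B^2 term by term: the squares give (-40/31)^2*(e12)^2 + (-27/31)^2*(e13)^2 + (-48/31)^2*(e14)^2 + (-60/31)^2*(e23)^2 + (-40/31)^2*(e24)^2 + (45/31)^2*(e34)^2 = 1600/961*(-1) + 729/961*(-1) + 2304/961*(+1) + 3600/961*(-1) + 1600/961*(+1) + 2025/961*(+1) = 0 (each basis 2-blade squares to minus the product of its generators' squares); cross terms between blades sharing an index anticommute and cancel; the commuting (index-disjoint) pairs give grade-4 terms 2*c*c'*(blade product), which cancel blade by blade — e1234: -3600/961 - 2160/961 + 5760/961 = 0 — confirming B is simple. So B^2 = 0.
Answer: null-rotation, certificate B^2 = 0. Check the certificate: B^2 = 0, and that sign is decisive whatever form B takes.


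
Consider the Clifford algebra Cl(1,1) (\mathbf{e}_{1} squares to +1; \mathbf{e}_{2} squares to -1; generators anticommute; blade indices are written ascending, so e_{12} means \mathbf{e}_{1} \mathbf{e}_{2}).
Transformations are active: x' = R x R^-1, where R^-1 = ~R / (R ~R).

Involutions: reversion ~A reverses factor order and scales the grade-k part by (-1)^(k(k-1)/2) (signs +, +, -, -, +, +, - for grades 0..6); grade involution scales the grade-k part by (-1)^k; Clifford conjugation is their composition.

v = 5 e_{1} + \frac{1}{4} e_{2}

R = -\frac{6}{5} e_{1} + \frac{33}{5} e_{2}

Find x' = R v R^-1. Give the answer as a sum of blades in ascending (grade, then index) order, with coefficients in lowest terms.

~R = -\frac{6}{5} e_{1} + \frac{33}{5} e_{2}, and R ~R = -\frac{1053}{25}, so R^-1 = ~R / (-\frac{1053}{25}).
R v = -\frac{153}{20} - \frac{333}{10} e_{12}
Answer: -\frac{212}{39} e_{1} + \frac{335}{156} e_{2}


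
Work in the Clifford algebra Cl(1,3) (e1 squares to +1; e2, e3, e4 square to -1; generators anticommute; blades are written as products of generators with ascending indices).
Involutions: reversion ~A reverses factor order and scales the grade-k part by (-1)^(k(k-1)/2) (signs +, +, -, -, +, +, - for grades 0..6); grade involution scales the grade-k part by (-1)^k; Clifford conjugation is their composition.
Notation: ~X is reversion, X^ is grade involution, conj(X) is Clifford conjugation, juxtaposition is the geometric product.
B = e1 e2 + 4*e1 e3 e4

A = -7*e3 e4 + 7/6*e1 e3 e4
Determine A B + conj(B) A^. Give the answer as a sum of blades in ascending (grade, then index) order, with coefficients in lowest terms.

first term: -14/3 + 28*e1 + 7/6*e2 e3 e4 - 7*e1 e2 e3 e4
second term: 14/3 + 28*e1 - 7/6*e2 e3 e4 + 7*e1 e2 e3 e4
Answer: 56*e1


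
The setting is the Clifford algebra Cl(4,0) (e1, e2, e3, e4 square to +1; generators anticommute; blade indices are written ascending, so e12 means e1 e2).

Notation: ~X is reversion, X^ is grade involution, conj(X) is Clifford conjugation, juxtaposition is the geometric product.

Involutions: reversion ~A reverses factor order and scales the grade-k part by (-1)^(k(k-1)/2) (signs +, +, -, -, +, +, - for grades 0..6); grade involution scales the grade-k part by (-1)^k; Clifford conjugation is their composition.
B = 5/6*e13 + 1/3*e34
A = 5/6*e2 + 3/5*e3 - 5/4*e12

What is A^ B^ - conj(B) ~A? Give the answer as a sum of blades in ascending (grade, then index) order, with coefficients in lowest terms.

first term: 1/2*e1 - 1/5*e4 + 25/24*e23 + 25/36*e123 - 5/18*e234 - 5/12*e1234
second term: -1/2*e1 + 1/5*e4 - 25/24*e23 + 25/36*e123 - 5/18*e234 - 5/12*e1234
Answer: e1 - 2/5*e4 + 25/12*e23


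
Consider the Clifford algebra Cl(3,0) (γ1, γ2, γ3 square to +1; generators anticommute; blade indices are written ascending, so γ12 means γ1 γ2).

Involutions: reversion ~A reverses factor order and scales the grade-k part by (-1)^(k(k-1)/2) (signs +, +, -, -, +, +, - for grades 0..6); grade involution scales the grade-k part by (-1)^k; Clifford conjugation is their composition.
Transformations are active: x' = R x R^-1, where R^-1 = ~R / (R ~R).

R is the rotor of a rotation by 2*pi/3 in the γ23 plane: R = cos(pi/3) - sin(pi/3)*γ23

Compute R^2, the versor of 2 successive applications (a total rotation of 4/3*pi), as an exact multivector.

Rotor phase runs at HALF the rotation angle; powers of one rotor simply add phase, so after 2 steps in γ23 the phase is 2*pi/3 = 2*pi/3 and R^2 = cos(2*pi/3) - sin(2*pi/3)*γ23.
cos(2*pi/3) = -1/2 and sin(2*pi/3) = sqrt(3)/2, so R^2 = -1/2 - sqrt(3)/2*γ23. The net rotation is 4/3*pi; the rotor keeps the half-angle phase exactly.
Answer: -1/2 - sqrt(3)/2*γ23


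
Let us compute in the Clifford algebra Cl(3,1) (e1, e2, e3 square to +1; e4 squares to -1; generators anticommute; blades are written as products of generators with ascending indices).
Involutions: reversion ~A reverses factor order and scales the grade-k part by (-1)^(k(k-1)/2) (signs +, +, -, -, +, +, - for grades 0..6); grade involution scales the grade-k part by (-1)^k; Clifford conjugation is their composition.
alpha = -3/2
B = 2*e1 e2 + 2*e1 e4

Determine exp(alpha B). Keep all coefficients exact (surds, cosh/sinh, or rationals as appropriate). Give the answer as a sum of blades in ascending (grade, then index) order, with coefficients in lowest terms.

B^2 term by term: the squares give (2)^2*(e1 e2)^2 + (2)^2*(e1 e4)^2 = 4*(-1) + 4*(+1) = 0 (each basis 2-blade squares to minus the product of its generators' squares); cross terms between blades sharing an index anticommute and cancel. So B^2 = 0.
B^2 = 0, so the series truncates immediately: exp(alpha B) = 1 + alpha B (parabolic case).
Answer: 1 - 3*e1 e2 - 3*e1 e4


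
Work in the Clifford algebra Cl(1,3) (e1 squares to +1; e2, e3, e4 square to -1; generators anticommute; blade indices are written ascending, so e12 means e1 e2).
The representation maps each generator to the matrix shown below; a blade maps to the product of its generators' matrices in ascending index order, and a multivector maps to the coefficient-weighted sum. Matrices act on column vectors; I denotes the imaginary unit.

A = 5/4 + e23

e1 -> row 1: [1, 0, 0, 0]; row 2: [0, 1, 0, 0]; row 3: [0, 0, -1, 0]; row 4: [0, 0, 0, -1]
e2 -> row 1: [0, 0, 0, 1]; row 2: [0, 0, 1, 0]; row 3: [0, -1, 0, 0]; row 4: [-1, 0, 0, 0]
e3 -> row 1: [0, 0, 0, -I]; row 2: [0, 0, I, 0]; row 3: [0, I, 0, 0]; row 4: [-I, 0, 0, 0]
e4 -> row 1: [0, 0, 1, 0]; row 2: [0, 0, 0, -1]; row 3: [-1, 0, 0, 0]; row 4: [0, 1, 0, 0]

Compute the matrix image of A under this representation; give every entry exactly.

Bivector images (products of the table entries): rho(e23) = rho(e2)rho(e3) = row 1: [-I, 0, 0, 0]; row 2: [0, I, 0, 0]; row 3: [0, 0, -I, 0]; row 4: [0, 0, 0, I].
M = (5/4)*1 + (1)*rho(e23), summed entrywise (1 is the identity matrix):
Answer: row 1: [5/4 - I, 0, 0, 0]; row 2: [0, 5/4 + I, 0, 0]; row 3: [0, 0, 5/4 - I, 0]; row 4: [0, 0, 0, 5/4 + I]


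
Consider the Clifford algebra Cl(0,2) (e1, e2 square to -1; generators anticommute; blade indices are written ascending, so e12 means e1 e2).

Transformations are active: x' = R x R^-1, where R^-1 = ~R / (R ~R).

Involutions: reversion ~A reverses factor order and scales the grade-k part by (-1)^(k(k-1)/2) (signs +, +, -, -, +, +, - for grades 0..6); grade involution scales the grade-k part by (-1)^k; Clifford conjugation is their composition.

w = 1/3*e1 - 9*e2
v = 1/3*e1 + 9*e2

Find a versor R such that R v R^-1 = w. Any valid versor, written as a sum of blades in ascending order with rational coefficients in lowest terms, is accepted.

R = v + w = 2/3*e1 works: the equal norms (-730/9) guarantee its sandwich swaps v into w.
Answer: 2/3*e1


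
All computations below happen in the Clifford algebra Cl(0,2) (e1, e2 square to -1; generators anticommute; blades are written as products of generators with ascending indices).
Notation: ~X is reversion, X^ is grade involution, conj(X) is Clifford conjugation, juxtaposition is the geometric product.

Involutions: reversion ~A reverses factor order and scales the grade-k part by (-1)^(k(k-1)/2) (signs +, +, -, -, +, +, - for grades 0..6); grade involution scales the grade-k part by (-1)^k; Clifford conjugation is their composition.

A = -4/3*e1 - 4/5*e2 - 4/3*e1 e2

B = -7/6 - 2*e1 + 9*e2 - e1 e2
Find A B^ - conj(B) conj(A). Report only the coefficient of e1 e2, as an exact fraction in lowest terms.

first term: -88/15 - 434/45*e1 - 46/15*e2 + 682/45*e1 e2
second term: 16/5 - 646/45*e1 - 34/15*e2 + 542/45*e1 e2
Answer: 28/9


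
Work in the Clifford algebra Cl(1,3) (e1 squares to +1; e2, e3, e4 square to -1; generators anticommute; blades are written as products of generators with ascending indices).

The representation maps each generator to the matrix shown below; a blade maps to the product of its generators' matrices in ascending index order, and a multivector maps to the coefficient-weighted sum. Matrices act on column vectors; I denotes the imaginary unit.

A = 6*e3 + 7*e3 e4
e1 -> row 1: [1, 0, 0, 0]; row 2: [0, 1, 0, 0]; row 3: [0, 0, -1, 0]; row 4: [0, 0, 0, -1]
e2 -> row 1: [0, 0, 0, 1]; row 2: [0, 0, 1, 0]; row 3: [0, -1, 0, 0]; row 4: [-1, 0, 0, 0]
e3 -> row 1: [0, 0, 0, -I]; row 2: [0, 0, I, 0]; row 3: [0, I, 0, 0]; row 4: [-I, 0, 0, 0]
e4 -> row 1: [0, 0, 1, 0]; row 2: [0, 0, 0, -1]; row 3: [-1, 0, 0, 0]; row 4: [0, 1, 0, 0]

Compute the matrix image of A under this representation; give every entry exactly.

Bivector images (products of the table entries): rho(e3 e4) = rho(e3)rho(e4) = row 1: [0, -I, 0, 0]; row 2: [-I, 0, 0, 0]; row 3: [0, 0, 0, -I]; row 4: [0, 0, -I, 0].
M = (6)*rho(e3) + (7)*rho(e3 e4), summed entrywise:
Answer: row 1: [0, -7*I, 0, -6*I]; row 2: [-7*I, 0, 6*I, 0]; row 3: [0, 6*I, 0, -7*I]; row 4: [-6*I, 0, -7*I, 0]


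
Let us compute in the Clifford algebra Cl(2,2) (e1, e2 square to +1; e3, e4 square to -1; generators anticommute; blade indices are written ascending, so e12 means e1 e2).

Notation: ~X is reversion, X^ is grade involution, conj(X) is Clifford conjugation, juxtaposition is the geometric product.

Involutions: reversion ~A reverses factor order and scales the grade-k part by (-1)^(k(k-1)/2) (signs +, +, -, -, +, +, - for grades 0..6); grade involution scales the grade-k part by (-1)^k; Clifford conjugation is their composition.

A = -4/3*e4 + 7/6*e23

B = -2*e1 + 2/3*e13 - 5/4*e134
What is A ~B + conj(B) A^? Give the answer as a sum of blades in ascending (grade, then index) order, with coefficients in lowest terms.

first term: 7/9*e12 + 5/3*e13 - 8/3*e14 - 7/3*e123 - 35/24*e124 + 8/9*e134
second term: -7/9*e12 + 5/3*e13 + 8/3*e14 + 7/3*e123 - 35/24*e124 - 8/9*e134
Answer: 10/3*e13 - 35/12*e124


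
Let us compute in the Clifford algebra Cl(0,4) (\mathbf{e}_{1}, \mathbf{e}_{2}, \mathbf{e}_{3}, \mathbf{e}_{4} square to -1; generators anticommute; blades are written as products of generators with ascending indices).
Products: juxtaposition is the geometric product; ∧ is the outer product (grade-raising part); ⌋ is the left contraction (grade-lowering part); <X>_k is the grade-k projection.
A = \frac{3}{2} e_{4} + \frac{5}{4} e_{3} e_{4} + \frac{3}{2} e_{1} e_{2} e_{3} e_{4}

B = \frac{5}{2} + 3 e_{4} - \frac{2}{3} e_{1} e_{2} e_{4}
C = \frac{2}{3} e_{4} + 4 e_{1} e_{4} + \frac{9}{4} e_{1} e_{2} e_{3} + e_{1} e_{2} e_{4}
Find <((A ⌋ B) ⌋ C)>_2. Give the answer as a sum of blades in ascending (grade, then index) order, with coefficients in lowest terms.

step 1: -\frac{9}{2} + e_{1} e_{2}
step 2: -\frac{9}{4} e_{3} - 4 e_{4} - 18 e_{1} e_{4} - \frac{81}{8} e_{1} e_{2} e_{3} - \frac{9}{2} e_{1} e_{2} e_{4}
step 3: -18 e_{1} e_{4}
Answer: -18 e_{1} e_{4}


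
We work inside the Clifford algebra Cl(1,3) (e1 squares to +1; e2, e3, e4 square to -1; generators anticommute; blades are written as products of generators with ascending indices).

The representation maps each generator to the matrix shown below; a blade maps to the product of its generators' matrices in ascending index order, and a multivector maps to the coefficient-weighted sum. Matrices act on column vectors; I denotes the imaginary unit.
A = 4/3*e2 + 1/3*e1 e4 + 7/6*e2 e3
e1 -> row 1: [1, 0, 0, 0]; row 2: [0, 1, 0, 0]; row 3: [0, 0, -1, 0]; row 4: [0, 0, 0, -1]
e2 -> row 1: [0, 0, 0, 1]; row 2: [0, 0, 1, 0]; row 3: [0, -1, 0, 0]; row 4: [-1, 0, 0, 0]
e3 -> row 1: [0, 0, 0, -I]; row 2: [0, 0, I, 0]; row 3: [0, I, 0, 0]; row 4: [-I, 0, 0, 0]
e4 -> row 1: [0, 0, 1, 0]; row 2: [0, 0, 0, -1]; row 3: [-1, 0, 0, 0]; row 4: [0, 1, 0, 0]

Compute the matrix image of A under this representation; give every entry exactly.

Bivector images (products of the table entries): rho(e1 e4) = rho(e1)rho(e4) = row 1: [0, 0, 1, 0]; row 2: [0, 0, 0, -1]; row 3: [1, 0, 0, 0]; row 4: [0, -1, 0, 0]; rho(e2 e3) = rho(e2)rho(e3) = row 1: [-I, 0, 0, 0]; row 2: [0, I, 0, 0]; row 3: [0, 0, -I, 0]; row 4: [0, 0, 0, I].
M = (4/3)*rho(e2) + (1/3)*rho(e1 e4) + (7/6)*rho(e2 e3), summed entrywise:
Answer: row 1: [-7*I/6, 0, 1/3, 4/3]; row 2: [0, 7*I/6, 4/3, -1/3]; row 3: [1/3, -4/3, -7*I/6, 0]; row 4: [-4/3, -1/3, 0, 7*I/6]


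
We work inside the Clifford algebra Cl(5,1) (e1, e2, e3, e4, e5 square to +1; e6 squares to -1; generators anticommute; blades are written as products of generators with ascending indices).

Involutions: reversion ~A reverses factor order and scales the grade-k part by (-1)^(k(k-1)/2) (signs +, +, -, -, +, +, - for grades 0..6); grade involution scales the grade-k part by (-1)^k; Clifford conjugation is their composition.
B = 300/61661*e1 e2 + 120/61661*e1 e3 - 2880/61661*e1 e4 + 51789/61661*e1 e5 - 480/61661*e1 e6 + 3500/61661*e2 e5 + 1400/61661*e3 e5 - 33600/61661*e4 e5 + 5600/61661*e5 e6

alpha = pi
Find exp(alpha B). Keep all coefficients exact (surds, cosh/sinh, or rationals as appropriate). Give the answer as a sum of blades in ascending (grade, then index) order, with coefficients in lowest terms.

B^2 term by term: the squares give (300/61661)^2*(e1 e2)^2 + (120/61661)^2*(e1 e3)^2 + (-2880/61661)^2*(e1 e4)^2 + (51789/61661)^2*(e1 e5)^2 + (-480/61661)^2*(e1 e6)^2 + (3500/61661)^2*(e2 e5)^2 + (1400/61661)^2*(e3 e5)^2 + (-33600/61661)^2*(e4 e5)^2 + (5600/61661)^2*(e5 e6)^2 = 90000/3802078921*(-1) + 14400/3802078921*(-1) + 8294400/3802078921*(-1) + 2682100521/3802078921*(-1) + 230400/3802078921*(+1) + 12250000/3802078921*(-1) + 1960000/3802078921*(-1) + 1128960000/3802078921*(-1) + 31360000/3802078921*(+1) = -1 (each basis 2-blade squares to minus the product of its generators' squares); cross terms between blades sharing an index anticommute and cancel; the commuting (index-disjoint) pairs give grade-4 terms 2*c*c'*(blade product), which cancel blade by blade — e1 e2 e3 e5: 840000/3802078921 - 840000/3802078921 = 0; e1 e2 e4 e5: -20160000/3802078921 + 20160000/3802078921 = 0; e1 e2 e5 e6: 3360000/3802078921 - 3360000/3802078921 = 0; e1 e3 e4 e5: -8064000/3802078921 + 8064000/3802078921 = 0; e1 e3 e5 e6: 1344000/3802078921 - 1344000/3802078921 = 0; e1 e4 e5 e6: -32256000/3802078921 + 32256000/3802078921 = 0 — confirming B is simple. So B^2 = -1.
B^2 = -1 — since the square is negative, the closed form is circular: l = 1, alpha*l = pi, so exp(alpha B) = cos(pi) + (sin(pi)/1)*B = -1 + (0)*B.
Answer: -1


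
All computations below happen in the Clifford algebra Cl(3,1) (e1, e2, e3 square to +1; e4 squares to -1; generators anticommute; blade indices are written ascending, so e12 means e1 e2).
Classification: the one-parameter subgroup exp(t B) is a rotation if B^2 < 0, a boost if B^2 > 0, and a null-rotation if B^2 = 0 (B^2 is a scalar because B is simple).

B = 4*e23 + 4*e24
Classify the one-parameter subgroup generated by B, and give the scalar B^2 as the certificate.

B^2 term by term: the squares give (4)^2*(e23)^2 + (4)^2*(e24)^2 = 16*(-1) + 16*(+1) = 0 (each basis 2-blade squares to minus the product of its generators' squares); cross terms between blades sharing an index anticommute and cancel. So B^2 = 0.
Answer: null-rotation, certificate B^2 = 0. Because 0 is invariant under every versor sandwich, the classification follows from its sign alone.


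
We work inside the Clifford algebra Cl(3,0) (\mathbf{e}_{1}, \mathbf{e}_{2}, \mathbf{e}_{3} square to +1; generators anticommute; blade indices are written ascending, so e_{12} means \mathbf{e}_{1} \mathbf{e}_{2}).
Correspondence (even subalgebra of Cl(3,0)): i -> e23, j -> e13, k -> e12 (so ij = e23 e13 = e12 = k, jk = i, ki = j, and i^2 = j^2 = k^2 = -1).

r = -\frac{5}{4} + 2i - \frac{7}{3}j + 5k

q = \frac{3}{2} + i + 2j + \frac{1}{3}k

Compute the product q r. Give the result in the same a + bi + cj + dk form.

In blades: q = \frac{3}{2} + \frac{1}{3} e_{12} + 2 e_{13} + e_{23}, r = -\frac{5}{4} + 5 e_{12} - \frac{7}{3} e_{13} + 2 e_{23}.
Distribute q over r term by term (generator squares from the signature, products reordered to ascending indices): (\frac{3}{2})*r = -\frac{15}{8} + \frac{15}{2} e_{12} - \frac{7}{2} e_{13} + 3 e_{23}; (\frac{1}{3} e_{12})*r = -\frac{5}{3} - \frac{5}{12} e_{12} + \frac{2}{3} e_{13} + \frac{7}{9} e_{23}; (2 e_{13})*r = \frac{14}{3} - 4 e_{12} - \frac{5}{2} e_{13} + 10 e_{23}; (e_{23})*r = -2 - \frac{7}{3} e_{12} - 5 e_{13} - \frac{5}{4} e_{23}.
Sum: -\frac{7}{8} + \frac{3}{4} e_{12} - \frac{31}{3} e_{13} + \frac{451}{36} e_{23}; translating back through the correspondence:
Answer: -\frac{7}{8} + \frac{451}{36}i - \frac{31}{3}j + \frac{3}{4}k


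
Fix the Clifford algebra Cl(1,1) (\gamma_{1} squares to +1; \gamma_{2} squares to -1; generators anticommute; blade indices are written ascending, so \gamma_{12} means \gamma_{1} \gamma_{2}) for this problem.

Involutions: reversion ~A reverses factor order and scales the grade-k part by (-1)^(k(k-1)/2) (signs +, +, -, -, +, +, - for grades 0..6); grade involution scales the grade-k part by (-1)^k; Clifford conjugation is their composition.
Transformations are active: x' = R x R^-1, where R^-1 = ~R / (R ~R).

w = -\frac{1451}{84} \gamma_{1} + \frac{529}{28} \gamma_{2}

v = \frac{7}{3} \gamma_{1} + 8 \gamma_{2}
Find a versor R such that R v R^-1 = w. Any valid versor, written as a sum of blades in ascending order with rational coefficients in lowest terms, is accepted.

Sketch: the shared square -\frac{527}{9} makes R = v + w = -\frac{1255}{84} \gamma_{1} + \frac{753}{28} \gamma_{2} the natural versor; its sandwich fixes that direction, negates (v - w)/2, and sends v to w.
Answer: -\frac{1255}{84} \gamma_{1} + \frac{753}{28} \gamma_{2}


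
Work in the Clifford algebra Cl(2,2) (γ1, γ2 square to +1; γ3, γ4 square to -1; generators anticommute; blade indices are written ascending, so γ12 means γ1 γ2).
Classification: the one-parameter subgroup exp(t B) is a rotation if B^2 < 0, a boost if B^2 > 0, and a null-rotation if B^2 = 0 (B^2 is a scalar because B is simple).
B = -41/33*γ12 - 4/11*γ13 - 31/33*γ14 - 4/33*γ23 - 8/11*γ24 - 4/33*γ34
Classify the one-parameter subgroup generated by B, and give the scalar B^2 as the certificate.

B^2 term by term: the squares give (-41/33)^2*(γ12)^2 + (-4/11)^2*(γ13)^2 + (-31/33)^2*(γ14)^2 + (-4/33)^2*(γ23)^2 + (-8/11)^2*(γ24)^2 + (-4/33)^2*(γ34)^2 = 1681/1089*(-1) + 16/121*(+1) + 961/1089*(+1) + 16/1089*(+1) + 64/121*(+1) + 16/1089*(-1) = 0 (each basis 2-blade squares to minus the product of its generators' squares); cross terms between blades sharing an index anticommute and cancel; the commuting (index-disjoint) pairs give grade-4 terms 2*c*c'*(blade product), which cancel blade by blade — γ1234: 328/1089 - 64/121 + 248/1089 = 0 — confirming B is simple. So B^2 = 0.
Answer: null-rotation, certificate B^2 = 0. Key observation: B^2 = 0 is a conjugation invariant, so its sign decides the class regardless of the surface form of B.
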